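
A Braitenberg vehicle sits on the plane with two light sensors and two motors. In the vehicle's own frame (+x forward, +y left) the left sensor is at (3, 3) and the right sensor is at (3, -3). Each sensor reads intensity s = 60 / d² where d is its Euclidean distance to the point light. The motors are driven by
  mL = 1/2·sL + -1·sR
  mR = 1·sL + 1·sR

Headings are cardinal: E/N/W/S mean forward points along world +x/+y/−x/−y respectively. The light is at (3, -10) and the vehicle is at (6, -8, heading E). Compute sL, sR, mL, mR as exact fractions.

left sensor world pos  = (9, -5); dL² = 61
right sensor world pos = (9, -11); dR² = 37
sL = 60/61 = 60/61
sR = 60/37 = 60/37
mL = 1/2·sL + -1·sR = -2550/2257
mR = 1·sL + 1·sR = 5880/2257

60/61 60/37 -2550/2257 5880/2257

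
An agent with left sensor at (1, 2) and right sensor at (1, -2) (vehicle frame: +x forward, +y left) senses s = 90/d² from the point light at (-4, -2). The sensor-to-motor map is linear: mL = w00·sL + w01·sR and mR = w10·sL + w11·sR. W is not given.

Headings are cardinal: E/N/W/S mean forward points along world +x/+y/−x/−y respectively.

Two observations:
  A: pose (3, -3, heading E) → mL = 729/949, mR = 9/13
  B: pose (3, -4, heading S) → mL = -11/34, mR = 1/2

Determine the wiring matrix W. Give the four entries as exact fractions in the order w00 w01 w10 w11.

1 -1/2 1/2 0

obs A: pose=(3,-3,E) → sL=18/13, sR=90/73, mL=729/949, mR=9/13
obs B: pose=(3,-4,S) → sL=1, sR=45/17, mL=-11/34, mR=1/2
sensor matrix S = [[18/13, 90/73], [1, 45/17]]; det S = 39240/16133
solve [mL_A; mL_B] = S·[w00; w01] and [mR_A; mR_B] = S·[w10; w11]:
  w00 = 1, w01 = -1/2, w10 = 1/2, w11 = 0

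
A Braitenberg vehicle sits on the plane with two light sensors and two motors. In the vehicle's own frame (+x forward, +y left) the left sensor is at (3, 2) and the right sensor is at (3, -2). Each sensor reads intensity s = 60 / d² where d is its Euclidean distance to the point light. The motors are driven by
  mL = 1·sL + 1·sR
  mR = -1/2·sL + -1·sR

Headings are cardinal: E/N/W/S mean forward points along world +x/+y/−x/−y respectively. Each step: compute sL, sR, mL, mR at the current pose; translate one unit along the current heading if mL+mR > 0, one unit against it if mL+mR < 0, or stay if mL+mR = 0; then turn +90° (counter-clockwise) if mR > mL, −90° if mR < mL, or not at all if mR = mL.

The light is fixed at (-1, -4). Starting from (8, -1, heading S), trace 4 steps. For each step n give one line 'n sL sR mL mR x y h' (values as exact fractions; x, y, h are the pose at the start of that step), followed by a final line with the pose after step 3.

0 60/121 60/49 10200/5929 -8730/5929 8 -1 S
1 5/3 15/13 110/39 -155/78 8 -2 W
2 60/61 12/25 2232/1525 -1482/1525 7 -2 N
3 30/73 30/61 4020/4453 -3105/4453 7 -1 E
final 8 -1 S

n=0: pose=(8,-1,S); sL=60/121, sR=60/49; mL=10200/5929, mR=-8730/5929; mL+mR=30/121 → advance +1; mR−mL=-18930/5929 → turn -1·90°
n=1: pose=(8,-2,W); sL=5/3, sR=15/13; mL=110/39, mR=-155/78; mL+mR=5/6 → advance +1; mR−mL=-125/26 → turn -1·90°
n=2: pose=(7,-2,N); sL=60/61, sR=12/25; mL=2232/1525, mR=-1482/1525; mL+mR=30/61 → advance +1; mR−mL=-3714/1525 → turn -1·90°
n=3: pose=(7,-1,E); sL=30/73, sR=30/61; mL=4020/4453, mR=-3105/4453; mL+mR=15/73 → advance +1; mR−mL=-7125/4453 → turn -1·90°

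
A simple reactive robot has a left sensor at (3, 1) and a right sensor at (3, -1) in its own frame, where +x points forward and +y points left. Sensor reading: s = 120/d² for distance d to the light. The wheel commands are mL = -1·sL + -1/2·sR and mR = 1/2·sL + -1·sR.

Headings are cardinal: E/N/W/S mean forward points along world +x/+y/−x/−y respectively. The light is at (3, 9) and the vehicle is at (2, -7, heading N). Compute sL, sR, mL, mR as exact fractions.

left sensor world pos  = (1, -4); dL² = 173
right sensor world pos = (3, -4); dR² = 169
sL = 120/173 = 120/173
sR = 120/169 = 120/169
mL = -1·sL + -1/2·sR = -30660/29237
mR = 1/2·sL + -1·sR = -10620/29237

120/173 120/169 -30660/29237 -10620/29237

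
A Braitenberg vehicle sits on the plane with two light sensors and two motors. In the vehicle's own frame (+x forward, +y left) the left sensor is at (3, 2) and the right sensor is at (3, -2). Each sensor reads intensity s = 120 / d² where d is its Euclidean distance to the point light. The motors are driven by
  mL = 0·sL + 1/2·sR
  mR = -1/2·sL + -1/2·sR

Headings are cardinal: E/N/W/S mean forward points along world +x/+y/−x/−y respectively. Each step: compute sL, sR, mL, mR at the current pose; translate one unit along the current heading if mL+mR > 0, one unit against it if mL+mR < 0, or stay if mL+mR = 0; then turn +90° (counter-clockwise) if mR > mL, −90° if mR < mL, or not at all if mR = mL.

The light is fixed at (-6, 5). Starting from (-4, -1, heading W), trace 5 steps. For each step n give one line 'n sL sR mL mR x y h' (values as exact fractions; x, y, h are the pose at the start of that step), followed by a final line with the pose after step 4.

n=0: pose=(-4,-1,W); sL=24/13, sR=120/17; mL=60/17, mR=-984/221; mL+mR=-12/13 → advance -1; mR−mL=-1764/221 → turn -1·90°
n=1: pose=(-3,-1,N); sL=12, sR=60/17; mL=30/17, mR=-132/17; mL+mR=-6 → advance -1; mR−mL=-162/17 → turn -1·90°
n=2: pose=(-3,-2,E); sL=120/61, sR=40/39; mL=20/39, mR=-3560/2379; mL+mR=-60/61 → advance -1; mR−mL=-4780/2379 → turn -1·90°
n=3: pose=(-4,-2,S); sL=30/29, sR=6/5; mL=3/5, mR=-162/145; mL+mR=-15/29 → advance -1; mR−mL=-249/145 → turn -1·90°
n=4: pose=(-4,-1,W); sL=24/13, sR=120/17; mL=60/17, mR=-984/221; mL+mR=-12/13 → advance -1; mR−mL=-1764/221 → turn -1·90°

0 24/13 120/17 60/17 -984/221 -4 -1 W
1 12 60/17 30/17 -132/17 -3 -1 N
2 120/61 40/39 20/39 -3560/2379 -3 -2 E
3 30/29 6/5 3/5 -162/145 -4 -2 S
4 24/13 120/17 60/17 -984/221 -4 -1 W
final -3 -1 N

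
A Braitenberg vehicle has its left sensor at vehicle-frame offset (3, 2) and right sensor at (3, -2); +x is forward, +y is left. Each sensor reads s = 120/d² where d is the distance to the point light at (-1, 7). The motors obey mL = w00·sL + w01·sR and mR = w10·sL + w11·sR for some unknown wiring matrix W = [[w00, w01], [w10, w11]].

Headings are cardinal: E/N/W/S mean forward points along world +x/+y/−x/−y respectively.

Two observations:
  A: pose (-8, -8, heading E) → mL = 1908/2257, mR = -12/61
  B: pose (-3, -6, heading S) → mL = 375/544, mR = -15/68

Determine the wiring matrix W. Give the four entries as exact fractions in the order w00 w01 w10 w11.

obs A: pose=(-8,-8,E) → sL=24/37, sR=24/61, mL=1908/2257, mR=-12/61
obs B: pose=(-3,-6,S) → sL=15/32, sR=15/34, mL=375/544, mR=-15/68
sensor matrix S = [[24/37, 24/61], [15/32, 15/34]]; det S = 15615/153476
solve [mL_A; mL_B] = S·[w00; w01] and [mR_A; mR_B] = S·[w10; w11]:
  w00 = 1, w01 = 1/2, w10 = 0, w11 = -1/2

1 1/2 0 -1/2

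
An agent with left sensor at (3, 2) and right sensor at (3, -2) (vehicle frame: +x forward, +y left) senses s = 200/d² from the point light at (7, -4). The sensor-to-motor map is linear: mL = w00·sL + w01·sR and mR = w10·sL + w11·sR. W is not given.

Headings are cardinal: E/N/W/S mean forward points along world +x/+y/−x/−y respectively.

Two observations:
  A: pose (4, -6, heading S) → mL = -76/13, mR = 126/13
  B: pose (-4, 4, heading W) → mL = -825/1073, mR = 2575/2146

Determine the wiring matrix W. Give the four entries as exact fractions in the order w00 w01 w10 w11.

obs A: pose=(4,-6,S) → sL=100/13, sR=4, mL=-76/13, mR=126/13
obs B: pose=(-4,4,W) → sL=25/29, sR=25/37, mL=-825/1073, mR=2575/2146
sensor matrix S = [[100/13, 4], [25/29, 25/37]]; det S = 24400/13949
solve [mL_A; mL_B] = S·[w00; w01] and [mR_A; mR_B] = S·[w10; w11]:
  w00 = -1/2, w01 = -1/2, w10 = 1, w11 = 1/2

-1/2 -1/2 1 1/2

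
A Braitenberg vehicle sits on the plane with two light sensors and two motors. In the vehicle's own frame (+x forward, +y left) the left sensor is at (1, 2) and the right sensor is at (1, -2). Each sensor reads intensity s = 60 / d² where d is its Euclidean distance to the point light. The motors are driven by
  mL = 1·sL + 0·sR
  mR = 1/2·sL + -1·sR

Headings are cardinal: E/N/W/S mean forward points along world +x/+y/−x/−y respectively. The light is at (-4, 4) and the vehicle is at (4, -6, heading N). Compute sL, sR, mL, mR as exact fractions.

left sensor world pos  = (2, -5); dL² = 117
right sensor world pos = (6, -5); dR² = 181
sL = 60/117 = 20/39
sR = 60/181 = 60/181
mL = 1·sL + 0·sR = 20/39
mR = 1/2·sL + -1·sR = -530/7059

20/39 60/181 20/39 -530/7059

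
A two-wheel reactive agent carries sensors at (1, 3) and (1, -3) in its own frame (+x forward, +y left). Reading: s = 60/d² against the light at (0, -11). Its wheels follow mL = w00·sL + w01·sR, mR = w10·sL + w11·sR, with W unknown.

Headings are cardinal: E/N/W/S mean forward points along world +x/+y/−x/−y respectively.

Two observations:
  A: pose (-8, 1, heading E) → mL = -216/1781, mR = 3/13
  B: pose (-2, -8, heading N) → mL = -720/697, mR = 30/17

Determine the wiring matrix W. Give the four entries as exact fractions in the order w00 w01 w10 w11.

obs A: pose=(-8,1,E) → sL=30/137, sR=6/13, mL=-216/1781, mR=3/13
obs B: pose=(-2,-8,N) → sL=60/41, sR=60/17, mL=-720/697, mR=30/17
sensor matrix S = [[30/137, 6/13], [60/41, 60/17]]; det S = 120960/1241357
solve [mL_A; mL_B] = S·[w00; w01] and [mR_A; mR_B] = S·[w10; w11]:
  w00 = 1/2, w01 = -1/2, w10 = 0, w11 = 1/2

1/2 -1/2 0 1/2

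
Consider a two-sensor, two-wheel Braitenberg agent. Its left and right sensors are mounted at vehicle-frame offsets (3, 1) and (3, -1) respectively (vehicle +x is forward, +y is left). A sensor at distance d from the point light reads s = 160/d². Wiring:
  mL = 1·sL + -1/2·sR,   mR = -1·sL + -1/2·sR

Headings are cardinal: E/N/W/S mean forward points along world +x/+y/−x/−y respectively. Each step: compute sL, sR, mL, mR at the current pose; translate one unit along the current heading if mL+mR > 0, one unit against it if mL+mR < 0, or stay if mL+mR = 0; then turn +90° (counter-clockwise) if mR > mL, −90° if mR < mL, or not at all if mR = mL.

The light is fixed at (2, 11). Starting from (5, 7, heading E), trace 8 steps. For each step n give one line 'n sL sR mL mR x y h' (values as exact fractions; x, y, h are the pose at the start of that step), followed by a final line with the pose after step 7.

n=0: pose=(5,7,E); sL=32/9, sR=160/61; mL=1232/549, mR=-2672/549; mL+mR=-160/61 → advance -1; mR−mL=-64/9 → turn -1·90°
n=1: pose=(4,7,S); sL=80/29, sR=16/5; mL=168/145, mR=-632/145; mL+mR=-16/5 → advance -1; mR−mL=-160/29 → turn -1·90°
n=2: pose=(4,8,W); sL=160/17, sR=32; mL=-112/17, mR=-432/17; mL+mR=-32 → advance -1; mR−mL=-320/17 → turn -1·90°
n=3: pose=(5,8,N); sL=40, sR=10; mL=35, mR=-45; mL+mR=-10 → advance -1; mR−mL=-80 → turn -1·90°
n=4: pose=(5,7,E); sL=32/9, sR=160/61; mL=1232/549, mR=-2672/549; mL+mR=-160/61 → advance -1; mR−mL=-64/9 → turn -1·90°
n=5: pose=(4,7,S); sL=80/29, sR=16/5; mL=168/145, mR=-632/145; mL+mR=-16/5 → advance -1; mR−mL=-160/29 → turn -1·90°
n=6: pose=(4,8,W); sL=160/17, sR=32; mL=-112/17, mR=-432/17; mL+mR=-32 → advance -1; mR−mL=-320/17 → turn -1·90°
n=7: pose=(5,8,N); sL=40, sR=10; mL=35, mR=-45; mL+mR=-10 → advance -1; mR−mL=-80 → turn -1·90°

0 32/9 160/61 1232/549 -2672/549 5 7 E
1 80/29 16/5 168/145 -632/145 4 7 S
2 160/17 32 -112/17 -432/17 4 8 W
3 40 10 35 -45 5 8 N
4 32/9 160/61 1232/549 -2672/549 5 7 E
5 80/29 16/5 168/145 -632/145 4 7 S
6 160/17 32 -112/17 -432/17 4 8 W
7 40 10 35 -45 5 8 N
final 5 7 E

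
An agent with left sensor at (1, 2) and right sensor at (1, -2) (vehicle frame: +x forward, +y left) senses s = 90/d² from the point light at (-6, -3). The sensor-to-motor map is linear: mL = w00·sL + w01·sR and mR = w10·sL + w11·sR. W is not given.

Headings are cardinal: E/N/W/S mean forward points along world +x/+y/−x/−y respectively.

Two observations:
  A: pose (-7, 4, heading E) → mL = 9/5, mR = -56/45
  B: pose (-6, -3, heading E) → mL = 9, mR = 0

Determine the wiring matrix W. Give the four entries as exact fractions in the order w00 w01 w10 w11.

0 1/2 1/2 -1/2

obs A: pose=(-7,4,E) → sL=10/9, sR=18/5, mL=9/5, mR=-56/45
obs B: pose=(-6,-3,E) → sL=18, sR=18, mL=9, mR=0
sensor matrix S = [[10/9, 18/5], [18, 18]]; det S = -224/5
solve [mL_A; mL_B] = S·[w00; w01] and [mR_A; mR_B] = S·[w10; w11]:
  w00 = 0, w01 = 1/2, w10 = 1/2, w11 = -1/2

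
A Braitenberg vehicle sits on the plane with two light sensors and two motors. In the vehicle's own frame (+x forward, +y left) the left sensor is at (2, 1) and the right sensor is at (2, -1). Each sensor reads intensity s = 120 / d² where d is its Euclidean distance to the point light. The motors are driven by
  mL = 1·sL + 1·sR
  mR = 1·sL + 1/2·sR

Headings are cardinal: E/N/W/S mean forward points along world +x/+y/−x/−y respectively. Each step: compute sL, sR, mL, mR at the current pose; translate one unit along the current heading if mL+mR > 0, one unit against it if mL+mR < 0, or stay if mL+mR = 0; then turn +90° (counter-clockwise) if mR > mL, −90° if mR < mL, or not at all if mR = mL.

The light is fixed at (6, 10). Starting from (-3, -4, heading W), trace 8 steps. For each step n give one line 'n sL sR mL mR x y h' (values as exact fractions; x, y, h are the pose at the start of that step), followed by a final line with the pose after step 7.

0 60/173 12/29 3816/5017 2778/5017 -3 -4 W
1 24/53 8/15 784/795 572/795 -4 -4 N
2 15/26 6/13 27/26 21/26 -4 -3 E
3 120/289 24/65 14736/18785 11268/18785 -3 -3 S
4 60/173 12/29 3816/5017 2778/5017 -3 -4 W
5 24/53 8/15 784/795 572/795 -4 -4 N
6 15/26 6/13 27/26 21/26 -4 -3 E
7 120/289 24/65 14736/18785 11268/18785 -3 -3 S
final -3 -4 W

n=0: pose=(-3,-4,W); sL=60/173, sR=12/29; mL=3816/5017, mR=2778/5017; mL+mR=6594/5017 → advance +1; mR−mL=-6/29 → turn -1·90°
n=1: pose=(-4,-4,N); sL=24/53, sR=8/15; mL=784/795, mR=572/795; mL+mR=452/265 → advance +1; mR−mL=-4/15 → turn -1·90°
n=2: pose=(-4,-3,E); sL=15/26, sR=6/13; mL=27/26, mR=21/26; mL+mR=24/13 → advance +1; mR−mL=-3/13 → turn -1·90°
n=3: pose=(-3,-3,S); sL=120/289, sR=24/65; mL=14736/18785, mR=11268/18785; mL+mR=26004/18785 → advance +1; mR−mL=-12/65 → turn -1·90°
n=4: pose=(-3,-4,W); sL=60/173, sR=12/29; mL=3816/5017, mR=2778/5017; mL+mR=6594/5017 → advance +1; mR−mL=-6/29 → turn -1·90°
n=5: pose=(-4,-4,N); sL=24/53, sR=8/15; mL=784/795, mR=572/795; mL+mR=452/265 → advance +1; mR−mL=-4/15 → turn -1·90°
n=6: pose=(-4,-3,E); sL=15/26, sR=6/13; mL=27/26, mR=21/26; mL+mR=24/13 → advance +1; mR−mL=-3/13 → turn -1·90°
n=7: pose=(-3,-3,S); sL=120/289, sR=24/65; mL=14736/18785, mR=11268/18785; mL+mR=26004/18785 → advance +1; mR−mL=-12/65 → turn -1·90°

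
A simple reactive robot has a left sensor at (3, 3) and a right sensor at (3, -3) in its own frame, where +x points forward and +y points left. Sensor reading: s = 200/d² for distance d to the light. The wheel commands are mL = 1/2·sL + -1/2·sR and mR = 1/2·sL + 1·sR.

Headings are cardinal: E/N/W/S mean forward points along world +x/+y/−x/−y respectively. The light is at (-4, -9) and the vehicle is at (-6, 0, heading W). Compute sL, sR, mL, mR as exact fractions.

200/61 200/169 10800/10309 29100/10309

left sensor world pos  = (-9, -3); dL² = 61
right sensor world pos = (-9, 3); dR² = 169
sL = 200/61 = 200/61
sR = 200/169 = 200/169
mL = 1/2·sL + -1/2·sR = 10800/10309
mR = 1/2·sL + 1·sR = 29100/10309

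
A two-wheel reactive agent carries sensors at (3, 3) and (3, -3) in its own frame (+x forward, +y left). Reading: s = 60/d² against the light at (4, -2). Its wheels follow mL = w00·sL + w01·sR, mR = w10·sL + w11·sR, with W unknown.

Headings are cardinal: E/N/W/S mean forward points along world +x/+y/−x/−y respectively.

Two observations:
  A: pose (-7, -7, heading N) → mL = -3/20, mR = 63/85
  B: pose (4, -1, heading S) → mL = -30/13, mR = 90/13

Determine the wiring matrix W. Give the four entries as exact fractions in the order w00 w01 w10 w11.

-1/2 0 1 1/2

obs A: pose=(-7,-7,N) → sL=3/10, sR=15/17, mL=-3/20, mR=63/85
obs B: pose=(4,-1,S) → sL=60/13, sR=60/13, mL=-30/13, mR=90/13
sensor matrix S = [[3/10, 15/17], [60/13, 60/13]]; det S = -594/221
solve [mL_A; mL_B] = S·[w00; w01] and [mR_A; mR_B] = S·[w10; w11]:
  w00 = -1/2, w01 = 0, w10 = 1, w11 = 1/2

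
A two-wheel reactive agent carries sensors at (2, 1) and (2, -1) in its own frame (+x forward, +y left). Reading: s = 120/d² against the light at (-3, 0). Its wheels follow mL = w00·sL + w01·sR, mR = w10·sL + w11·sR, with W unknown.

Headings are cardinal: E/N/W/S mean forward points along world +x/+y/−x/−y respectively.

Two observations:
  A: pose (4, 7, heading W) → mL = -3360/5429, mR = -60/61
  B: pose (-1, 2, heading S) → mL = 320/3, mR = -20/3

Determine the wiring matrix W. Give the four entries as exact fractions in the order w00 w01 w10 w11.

-1 1 -1/2 0

obs A: pose=(4,7,W) → sL=120/61, sR=120/89, mL=-3360/5429, mR=-60/61
obs B: pose=(-1,2,S) → sL=40/3, sR=120, mL=320/3, mR=-20/3
sensor matrix S = [[120/61, 120/89], [40/3, 120]]; det S = 1184000/5429
solve [mL_A; mL_B] = S·[w00; w01] and [mR_A; mR_B] = S·[w10; w11]:
  w00 = -1, w01 = 1, w10 = -1/2, w11 = 0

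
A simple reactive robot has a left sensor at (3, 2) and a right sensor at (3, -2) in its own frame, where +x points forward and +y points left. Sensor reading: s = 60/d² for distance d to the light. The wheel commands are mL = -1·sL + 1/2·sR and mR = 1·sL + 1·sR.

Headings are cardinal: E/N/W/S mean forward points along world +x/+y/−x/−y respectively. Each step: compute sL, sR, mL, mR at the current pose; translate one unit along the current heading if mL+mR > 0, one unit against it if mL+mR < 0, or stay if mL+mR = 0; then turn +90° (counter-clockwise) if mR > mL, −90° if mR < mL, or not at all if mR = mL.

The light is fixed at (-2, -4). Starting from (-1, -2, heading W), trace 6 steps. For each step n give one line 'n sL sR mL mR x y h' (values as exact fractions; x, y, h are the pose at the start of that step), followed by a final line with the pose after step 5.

n=0: pose=(-1,-2,W); sL=15, sR=3; mL=-27/2, mR=18; mL+mR=9/2 → advance +1; mR−mL=63/2 → turn +1·90°
n=1: pose=(-2,-2,S); sL=12, sR=12; mL=-6, mR=24; mL+mR=18 → advance +1; mR−mL=30 → turn +1·90°
n=2: pose=(-2,-3,E); sL=10/3, sR=6; mL=-1/3, mR=28/3; mL+mR=9 → advance +1; mR−mL=29/3 → turn +1·90°
n=3: pose=(-1,-3,N); sL=60/17, sR=12/5; mL=-198/85, mR=504/85; mL+mR=18/5 → advance +1; mR−mL=702/85 → turn +1·90°
n=4: pose=(-1,-2,W); sL=15, sR=3; mL=-27/2, mR=18; mL+mR=9/2 → advance +1; mR−mL=63/2 → turn +1·90°
n=5: pose=(-2,-2,S); sL=12, sR=12; mL=-6, mR=24; mL+mR=18 → advance +1; mR−mL=30 → turn +1·90°

0 15 3 -27/2 18 -1 -2 W
1 12 12 -6 24 -2 -2 S
2 10/3 6 -1/3 28/3 -2 -3 E
3 60/17 12/5 -198/85 504/85 -1 -3 N
4 15 3 -27/2 18 -1 -2 W
5 12 12 -6 24 -2 -2 S
final -2 -3 E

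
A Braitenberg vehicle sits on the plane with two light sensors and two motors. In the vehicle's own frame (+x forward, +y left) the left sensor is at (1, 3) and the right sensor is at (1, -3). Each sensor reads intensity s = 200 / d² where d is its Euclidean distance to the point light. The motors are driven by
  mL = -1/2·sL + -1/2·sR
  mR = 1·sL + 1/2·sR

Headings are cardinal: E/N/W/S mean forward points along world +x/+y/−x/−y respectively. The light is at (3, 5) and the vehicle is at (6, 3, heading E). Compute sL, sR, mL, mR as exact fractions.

left sensor world pos  = (7, 6); dL² = 17
right sensor world pos = (7, 0); dR² = 41
sL = 200/17 = 200/17
sR = 200/41 = 200/41
mL = -1/2·sL + -1/2·sR = -5800/697
mR = 1·sL + 1/2·sR = 9900/697

200/17 200/41 -5800/697 9900/697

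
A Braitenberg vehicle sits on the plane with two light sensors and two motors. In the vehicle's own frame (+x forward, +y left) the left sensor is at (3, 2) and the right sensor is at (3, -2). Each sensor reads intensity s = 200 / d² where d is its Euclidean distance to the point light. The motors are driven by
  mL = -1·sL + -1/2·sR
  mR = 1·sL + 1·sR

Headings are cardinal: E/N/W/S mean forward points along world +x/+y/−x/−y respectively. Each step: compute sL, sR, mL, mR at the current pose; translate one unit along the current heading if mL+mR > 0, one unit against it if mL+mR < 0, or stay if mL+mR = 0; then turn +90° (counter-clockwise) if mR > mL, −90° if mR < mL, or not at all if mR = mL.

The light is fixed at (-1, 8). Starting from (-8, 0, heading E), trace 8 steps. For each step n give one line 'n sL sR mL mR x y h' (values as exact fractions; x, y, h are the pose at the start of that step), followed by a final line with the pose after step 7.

n=0: pose=(-8,0,E); sL=50/13, sR=50/29; mL=-1775/377, mR=2100/377; mL+mR=25/29 → advance +1; mR−mL=3875/377 → turn +1·90°
n=1: pose=(-7,0,N); sL=200/89, sR=200/41; mL=-17100/3649, mR=26000/3649; mL+mR=100/41 → advance +1; mR−mL=43100/3649 → turn +1·90°
n=2: pose=(-7,1,W); sL=100/81, sR=100/53; mL=-9350/4293, mR=13400/4293; mL+mR=50/53 → advance +1; mR−mL=22750/4293 → turn +1·90°
n=3: pose=(-8,1,S); sL=8/5, sR=200/181; mL=-1948/905, mR=2448/905; mL+mR=100/181 → advance +1; mR−mL=4396/905 → turn +1·90°
n=4: pose=(-8,0,E); sL=50/13, sR=50/29; mL=-1775/377, mR=2100/377; mL+mR=25/29 → advance +1; mR−mL=3875/377 → turn +1·90°
n=5: pose=(-7,0,N); sL=200/89, sR=200/41; mL=-17100/3649, mR=26000/3649; mL+mR=100/41 → advance +1; mR−mL=43100/3649 → turn +1·90°
n=6: pose=(-7,1,W); sL=100/81, sR=100/53; mL=-9350/4293, mR=13400/4293; mL+mR=50/53 → advance +1; mR−mL=22750/4293 → turn +1·90°
n=7: pose=(-8,1,S); sL=8/5, sR=200/181; mL=-1948/905, mR=2448/905; mL+mR=100/181 → advance +1; mR−mL=4396/905 → turn +1·90°

0 50/13 50/29 -1775/377 2100/377 -8 0 E
1 200/89 200/41 -17100/3649 26000/3649 -7 0 N
2 100/81 100/53 -9350/4293 13400/4293 -7 1 W
3 8/5 200/181 -1948/905 2448/905 -8 1 S
4 50/13 50/29 -1775/377 2100/377 -8 0 E
5 200/89 200/41 -17100/3649 26000/3649 -7 0 N
6 100/81 100/53 -9350/4293 13400/4293 -7 1 W
7 8/5 200/181 -1948/905 2448/905 -8 1 S
final -8 0 E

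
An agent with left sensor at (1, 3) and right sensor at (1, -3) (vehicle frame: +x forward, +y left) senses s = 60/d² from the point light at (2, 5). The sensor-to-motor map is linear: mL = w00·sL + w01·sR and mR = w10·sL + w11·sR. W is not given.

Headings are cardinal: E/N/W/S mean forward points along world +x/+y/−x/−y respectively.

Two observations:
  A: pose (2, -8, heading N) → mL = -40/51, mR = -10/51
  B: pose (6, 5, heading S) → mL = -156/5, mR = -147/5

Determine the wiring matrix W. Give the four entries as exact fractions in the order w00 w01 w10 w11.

-1 -1 1/2 -1

obs A: pose=(2,-8,N) → sL=20/51, sR=20/51, mL=-40/51, mR=-10/51
obs B: pose=(6,5,S) → sL=6/5, sR=30, mL=-156/5, mR=-147/5
sensor matrix S = [[20/51, 20/51], [6/5, 30]]; det S = 192/17
solve [mL_A; mL_B] = S·[w00; w01] and [mR_A; mR_B] = S·[w10; w11]:
  w00 = -1, w01 = -1, w10 = 1/2, w11 = -1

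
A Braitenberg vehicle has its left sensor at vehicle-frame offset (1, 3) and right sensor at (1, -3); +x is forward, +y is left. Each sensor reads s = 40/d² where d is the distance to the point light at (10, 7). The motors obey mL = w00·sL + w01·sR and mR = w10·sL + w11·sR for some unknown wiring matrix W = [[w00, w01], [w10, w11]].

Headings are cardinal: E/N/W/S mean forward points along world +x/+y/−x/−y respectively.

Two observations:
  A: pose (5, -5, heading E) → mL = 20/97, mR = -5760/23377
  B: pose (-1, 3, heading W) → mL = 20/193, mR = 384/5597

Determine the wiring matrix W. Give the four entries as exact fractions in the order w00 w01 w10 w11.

1/2 0 -1 1

obs A: pose=(5,-5,E) → sL=40/97, sR=40/241, mL=20/97, mR=-5760/23377
obs B: pose=(-1,3,W) → sL=40/193, sR=8/29, mL=20/193, mR=384/5597
sensor matrix S = [[40/97, 40/241], [40/193, 8/29]]; det S = 10383360/130841069
solve [mL_A; mL_B] = S·[w00; w01] and [mR_A; mR_B] = S·[w10; w11]:
  w00 = 1/2, w01 = 0, w10 = -1, w11 = 1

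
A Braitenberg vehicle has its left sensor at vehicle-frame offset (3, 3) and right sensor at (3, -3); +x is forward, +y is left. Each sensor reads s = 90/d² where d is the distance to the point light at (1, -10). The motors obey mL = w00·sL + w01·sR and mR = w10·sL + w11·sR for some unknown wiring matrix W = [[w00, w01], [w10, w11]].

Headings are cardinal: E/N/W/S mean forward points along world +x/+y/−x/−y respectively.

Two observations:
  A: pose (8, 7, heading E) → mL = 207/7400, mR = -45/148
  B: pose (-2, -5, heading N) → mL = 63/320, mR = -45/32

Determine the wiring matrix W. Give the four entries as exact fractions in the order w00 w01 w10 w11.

obs A: pose=(8,7,E) → sL=9/50, sR=45/148, mL=207/7400, mR=-45/148
obs B: pose=(-2,-5,N) → sL=9/10, sR=45/32, mL=63/320, mR=-45/32
sensor matrix S = [[9/50, 45/148], [9/10, 45/32]]; det S = -243/11840
solve [mL_A; mL_B] = S·[w00; w01] and [mR_A; mR_B] = S·[w10; w11]:
  w00 = 1, w01 = -1/2, w10 = 0, w11 = -1

1 -1/2 0 -1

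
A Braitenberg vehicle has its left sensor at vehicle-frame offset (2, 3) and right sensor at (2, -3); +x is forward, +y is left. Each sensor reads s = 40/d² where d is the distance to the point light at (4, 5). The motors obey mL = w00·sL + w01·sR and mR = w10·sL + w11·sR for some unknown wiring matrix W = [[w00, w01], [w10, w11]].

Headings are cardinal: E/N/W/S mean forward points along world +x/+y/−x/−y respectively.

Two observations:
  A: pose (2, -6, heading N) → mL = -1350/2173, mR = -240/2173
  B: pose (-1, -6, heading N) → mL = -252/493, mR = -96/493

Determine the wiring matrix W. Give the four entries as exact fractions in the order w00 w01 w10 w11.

obs A: pose=(2,-6,N) → sL=20/53, sR=20/41, mL=-1350/2173, mR=-240/2173
obs B: pose=(-1,-6,N) → sL=8/29, sR=8/17, mL=-252/493, mR=-96/493
sensor matrix S = [[20/53, 20/41], [8/29, 8/17]]; det S = 46080/1071289
solve [mL_A; mL_B] = S·[w00; w01] and [mR_A; mR_B] = S·[w10; w11]:
  w00 = -1, w01 = -1/2, w10 = 1, w11 = -1

-1 -1/2 1 -1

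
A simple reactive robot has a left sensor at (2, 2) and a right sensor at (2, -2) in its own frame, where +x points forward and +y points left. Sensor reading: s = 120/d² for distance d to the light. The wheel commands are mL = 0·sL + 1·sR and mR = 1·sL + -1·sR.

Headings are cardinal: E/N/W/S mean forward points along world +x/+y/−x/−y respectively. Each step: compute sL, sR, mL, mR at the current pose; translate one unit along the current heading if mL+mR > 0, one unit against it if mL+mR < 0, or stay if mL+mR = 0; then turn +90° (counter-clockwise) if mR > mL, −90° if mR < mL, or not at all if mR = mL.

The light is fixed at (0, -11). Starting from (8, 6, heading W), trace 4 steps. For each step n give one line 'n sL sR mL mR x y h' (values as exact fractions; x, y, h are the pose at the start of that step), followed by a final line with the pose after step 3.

n=0: pose=(8,6,W); sL=40/87, sR=120/397; mL=120/397, mR=5440/34539; mL+mR=40/87 → advance +1; mR−mL=-5000/34539 → turn -1·90°
n=1: pose=(7,6,N); sL=60/193, sR=60/221; mL=60/221, mR=1680/42653; mL+mR=60/193 → advance +1; mR−mL=-9900/42653 → turn -1·90°
n=2: pose=(7,7,E); sL=120/481, sR=120/337; mL=120/337, mR=-17280/162097; mL+mR=120/481 → advance +1; mR−mL=-75000/162097 → turn -1·90°
n=3: pose=(8,7,S); sL=30/89, sR=30/73; mL=30/73, mR=-480/6497; mL+mR=30/89 → advance +1; mR−mL=-3150/6497 → turn -1·90°

0 40/87 120/397 120/397 5440/34539 8 6 W
1 60/193 60/221 60/221 1680/42653 7 6 N
2 120/481 120/337 120/337 -17280/162097 7 7 E
3 30/89 30/73 30/73 -480/6497 8 7 S
final 8 6 W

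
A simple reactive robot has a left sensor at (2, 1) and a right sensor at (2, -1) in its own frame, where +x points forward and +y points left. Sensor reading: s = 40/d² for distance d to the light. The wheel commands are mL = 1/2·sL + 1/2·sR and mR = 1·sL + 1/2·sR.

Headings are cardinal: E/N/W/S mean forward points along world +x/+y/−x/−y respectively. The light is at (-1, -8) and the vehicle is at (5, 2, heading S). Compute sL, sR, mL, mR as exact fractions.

left sensor world pos  = (6, 0); dL² = 113
right sensor world pos = (4, 0); dR² = 89
sL = 40/113 = 40/113
sR = 40/89 = 40/89
mL = 1/2·sL + 1/2·sR = 4040/10057
mR = 1·sL + 1/2·sR = 5820/10057

40/113 40/89 4040/10057 5820/10057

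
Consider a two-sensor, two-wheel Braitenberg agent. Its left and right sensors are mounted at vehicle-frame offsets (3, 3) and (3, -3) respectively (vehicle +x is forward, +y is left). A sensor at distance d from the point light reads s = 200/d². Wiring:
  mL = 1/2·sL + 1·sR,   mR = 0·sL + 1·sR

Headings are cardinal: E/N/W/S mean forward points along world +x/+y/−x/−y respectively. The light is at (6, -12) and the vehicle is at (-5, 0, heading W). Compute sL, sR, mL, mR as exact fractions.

200/277 200/421 97500/116617 200/421

left sensor world pos  = (-8, -3); dL² = 277
right sensor world pos = (-8, 3); dR² = 421
sL = 200/277 = 200/277
sR = 200/421 = 200/421
mL = 1/2·sL + 1·sR = 97500/116617
mR = 0·sL + 1·sR = 200/421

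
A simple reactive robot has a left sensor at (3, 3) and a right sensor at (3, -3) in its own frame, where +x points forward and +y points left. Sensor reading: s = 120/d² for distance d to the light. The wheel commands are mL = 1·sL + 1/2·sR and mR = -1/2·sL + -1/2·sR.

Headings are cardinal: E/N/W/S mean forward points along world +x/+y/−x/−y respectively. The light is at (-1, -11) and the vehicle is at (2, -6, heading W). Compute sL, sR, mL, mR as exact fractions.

left sensor world pos  = (-1, -9); dL² = 4
right sensor world pos = (-1, -3); dR² = 64
sL = 120/4 = 30
sR = 120/64 = 15/8
mL = 1·sL + 1/2·sR = 495/16
mR = -1/2·sL + -1/2·sR = -255/16

30 15/8 495/16 -255/16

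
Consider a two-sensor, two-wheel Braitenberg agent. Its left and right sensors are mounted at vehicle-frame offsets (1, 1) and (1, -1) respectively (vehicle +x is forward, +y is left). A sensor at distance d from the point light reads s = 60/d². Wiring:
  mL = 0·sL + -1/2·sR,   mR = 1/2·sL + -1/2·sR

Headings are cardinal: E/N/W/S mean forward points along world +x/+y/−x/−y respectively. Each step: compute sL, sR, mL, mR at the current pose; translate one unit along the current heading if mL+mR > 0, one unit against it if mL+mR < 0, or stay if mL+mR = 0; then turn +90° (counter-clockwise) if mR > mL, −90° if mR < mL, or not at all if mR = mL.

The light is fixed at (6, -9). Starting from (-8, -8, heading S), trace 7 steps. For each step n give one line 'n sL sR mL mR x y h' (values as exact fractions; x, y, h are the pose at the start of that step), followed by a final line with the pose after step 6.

0 60/169 4/15 -2/15 112/2535 -8 -8 S
1 30/89 6/17 -3/17 -12/1513 -8 -7 E
2 12/53 12/41 -6/41 -72/2173 -9 -7 N
3 15/64 3/13 -3/26 3/1664 -9 -8 W
4 60/169 4/15 -2/15 112/2535 -8 -8 S
5 30/89 6/17 -3/17 -12/1513 -8 -7 E
6 12/53 12/41 -6/41 -72/2173 -9 -7 N
final -9 -8 W

n=0: pose=(-8,-8,S); sL=60/169, sR=4/15; mL=-2/15, mR=112/2535; mL+mR=-226/2535 → advance -1; mR−mL=30/169 → turn +1·90°
n=1: pose=(-8,-7,E); sL=30/89, sR=6/17; mL=-3/17, mR=-12/1513; mL+mR=-279/1513 → advance -1; mR−mL=15/89 → turn +1·90°
n=2: pose=(-9,-7,N); sL=12/53, sR=12/41; mL=-6/41, mR=-72/2173; mL+mR=-390/2173 → advance -1; mR−mL=6/53 → turn +1·90°
n=3: pose=(-9,-8,W); sL=15/64, sR=3/13; mL=-3/26, mR=3/1664; mL+mR=-189/1664 → advance -1; mR−mL=15/128 → turn +1·90°
n=4: pose=(-8,-8,S); sL=60/169, sR=4/15; mL=-2/15, mR=112/2535; mL+mR=-226/2535 → advance -1; mR−mL=30/169 → turn +1·90°
n=5: pose=(-8,-7,E); sL=30/89, sR=6/17; mL=-3/17, mR=-12/1513; mL+mR=-279/1513 → advance -1; mR−mL=15/89 → turn +1·90°
n=6: pose=(-9,-7,N); sL=12/53, sR=12/41; mL=-6/41, mR=-72/2173; mL+mR=-390/2173 → advance -1; mR−mL=6/53 → turn +1·90°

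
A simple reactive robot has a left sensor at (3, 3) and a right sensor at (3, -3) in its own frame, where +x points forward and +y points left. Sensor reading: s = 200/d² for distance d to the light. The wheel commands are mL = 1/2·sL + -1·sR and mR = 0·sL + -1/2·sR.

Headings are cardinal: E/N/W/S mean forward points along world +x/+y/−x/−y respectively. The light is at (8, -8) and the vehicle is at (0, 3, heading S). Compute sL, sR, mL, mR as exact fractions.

200/89 40/37 140/3293 -20/37

left sensor world pos  = (3, 0); dL² = 89
right sensor world pos = (-3, 0); dR² = 185
sL = 200/89 = 200/89
sR = 200/185 = 40/37
mL = 1/2·sL + -1·sR = 140/3293
mR = 0·sL + -1/2·sR = -20/37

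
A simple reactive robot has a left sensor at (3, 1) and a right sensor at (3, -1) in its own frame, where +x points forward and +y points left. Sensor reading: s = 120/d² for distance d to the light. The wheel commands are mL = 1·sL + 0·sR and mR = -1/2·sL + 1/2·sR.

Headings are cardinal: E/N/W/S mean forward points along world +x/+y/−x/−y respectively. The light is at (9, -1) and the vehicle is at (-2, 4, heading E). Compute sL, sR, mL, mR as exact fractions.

6/5 3/2 6/5 3/20

left sensor world pos  = (1, 5); dL² = 100
right sensor world pos = (1, 3); dR² = 80
sL = 120/100 = 6/5
sR = 120/80 = 3/2
mL = 1·sL + 0·sR = 6/5
mR = -1/2·sL + 1/2·sR = 3/20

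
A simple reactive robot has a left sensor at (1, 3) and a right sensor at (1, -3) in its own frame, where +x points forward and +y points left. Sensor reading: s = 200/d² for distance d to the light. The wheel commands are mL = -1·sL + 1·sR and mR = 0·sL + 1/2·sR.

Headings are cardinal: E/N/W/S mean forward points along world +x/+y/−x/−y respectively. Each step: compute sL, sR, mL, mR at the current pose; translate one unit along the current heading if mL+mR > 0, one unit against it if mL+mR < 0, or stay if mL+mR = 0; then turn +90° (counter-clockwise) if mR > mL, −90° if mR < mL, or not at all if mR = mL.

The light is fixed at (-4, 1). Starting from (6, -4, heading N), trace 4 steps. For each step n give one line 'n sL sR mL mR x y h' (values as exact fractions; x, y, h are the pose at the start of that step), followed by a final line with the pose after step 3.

0 40/13 40/37 -960/481 20/37 6 -4 N
1 100/81 20/9 80/81 10/9 6 -5 W
2 200/193 40/17 4320/3281 20/17 5 -5 S
3 50/41 5/2 105/82 5/4 5 -6 W
final 4 -6 N

n=0: pose=(6,-4,N); sL=40/13, sR=40/37; mL=-960/481, mR=20/37; mL+mR=-700/481 → advance -1; mR−mL=1220/481 → turn +1·90°
n=1: pose=(6,-5,W); sL=100/81, sR=20/9; mL=80/81, mR=10/9; mL+mR=170/81 → advance +1; mR−mL=10/81 → turn +1·90°
n=2: pose=(5,-5,S); sL=200/193, sR=40/17; mL=4320/3281, mR=20/17; mL+mR=8180/3281 → advance +1; mR−mL=-460/3281 → turn -1·90°
n=3: pose=(5,-6,W); sL=50/41, sR=5/2; mL=105/82, mR=5/4; mL+mR=415/164 → advance +1; mR−mL=-5/164 → turn -1·90°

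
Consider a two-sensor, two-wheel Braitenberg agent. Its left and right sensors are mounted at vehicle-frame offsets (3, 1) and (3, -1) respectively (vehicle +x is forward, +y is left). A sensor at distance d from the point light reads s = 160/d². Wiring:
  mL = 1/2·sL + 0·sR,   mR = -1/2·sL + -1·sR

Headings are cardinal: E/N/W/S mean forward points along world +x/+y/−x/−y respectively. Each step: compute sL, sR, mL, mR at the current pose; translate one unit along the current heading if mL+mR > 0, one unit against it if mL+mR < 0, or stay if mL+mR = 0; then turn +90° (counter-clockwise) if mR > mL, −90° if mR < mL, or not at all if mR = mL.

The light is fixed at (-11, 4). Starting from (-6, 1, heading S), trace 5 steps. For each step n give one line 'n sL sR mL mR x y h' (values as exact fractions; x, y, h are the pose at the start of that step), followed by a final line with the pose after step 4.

n=0: pose=(-6,1,S); sL=20/9, sR=40/13; mL=10/9, mR=-490/117; mL+mR=-40/13 → advance -1; mR−mL=-620/117 → turn -1·90°
n=1: pose=(-6,2,W); sL=160/13, sR=32; mL=80/13, mR=-496/13; mL+mR=-32 → advance -1; mR−mL=-576/13 → turn -1·90°
n=2: pose=(-5,2,N); sL=80/13, sR=16/5; mL=40/13, mR=-408/65; mL+mR=-16/5 → advance -1; mR−mL=-608/65 → turn -1·90°
n=3: pose=(-5,1,E); sL=32/17, sR=160/97; mL=16/17, mR=-4272/1649; mL+mR=-160/97 → advance -1; mR−mL=-5824/1649 → turn -1·90°
n=4: pose=(-6,1,S); sL=20/9, sR=40/13; mL=10/9, mR=-490/117; mL+mR=-40/13 → advance -1; mR−mL=-620/117 → turn -1·90°

0 20/9 40/13 10/9 -490/117 -6 1 S
1 160/13 32 80/13 -496/13 -6 2 W
2 80/13 16/5 40/13 -408/65 -5 2 N
3 32/17 160/97 16/17 -4272/1649 -5 1 E
4 20/9 40/13 10/9 -490/117 -6 1 S
final -6 2 W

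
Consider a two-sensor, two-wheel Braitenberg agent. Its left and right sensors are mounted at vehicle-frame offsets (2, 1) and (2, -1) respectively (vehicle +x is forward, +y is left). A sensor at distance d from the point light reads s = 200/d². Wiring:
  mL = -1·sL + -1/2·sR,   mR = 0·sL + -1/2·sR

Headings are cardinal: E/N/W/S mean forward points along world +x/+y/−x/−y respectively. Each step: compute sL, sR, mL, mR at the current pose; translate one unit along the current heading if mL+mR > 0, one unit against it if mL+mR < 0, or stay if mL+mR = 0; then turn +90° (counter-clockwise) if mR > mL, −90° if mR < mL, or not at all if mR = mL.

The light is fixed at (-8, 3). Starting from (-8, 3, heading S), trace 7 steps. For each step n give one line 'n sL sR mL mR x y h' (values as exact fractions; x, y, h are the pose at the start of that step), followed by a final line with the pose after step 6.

0 40 40 -60 -20 -8 3 S
1 25 50 -50 -25 -8 4 E
2 200/13 200/9 -3100/117 -100/9 -9 4 N
3 20 20 -30 -10 -9 3 W
4 40 40 -60 -20 -8 3 S
5 25 50 -50 -25 -8 4 E
6 200/13 200/9 -3100/117 -100/9 -9 4 N
final -9 3 W

n=0: pose=(-8,3,S); sL=40, sR=40; mL=-60, mR=-20; mL+mR=-80 → advance -1; mR−mL=40 → turn +1·90°
n=1: pose=(-8,4,E); sL=25, sR=50; mL=-50, mR=-25; mL+mR=-75 → advance -1; mR−mL=25 → turn +1·90°
n=2: pose=(-9,4,N); sL=200/13, sR=200/9; mL=-3100/117, mR=-100/9; mL+mR=-4400/117 → advance -1; mR−mL=200/13 → turn +1·90°
n=3: pose=(-9,3,W); sL=20, sR=20; mL=-30, mR=-10; mL+mR=-40 → advance -1; mR−mL=20 → turn +1·90°
n=4: pose=(-8,3,S); sL=40, sR=40; mL=-60, mR=-20; mL+mR=-80 → advance -1; mR−mL=40 → turn +1·90°
n=5: pose=(-8,4,E); sL=25, sR=50; mL=-50, mR=-25; mL+mR=-75 → advance -1; mR−mL=25 → turn +1·90°
n=6: pose=(-9,4,N); sL=200/13, sR=200/9; mL=-3100/117, mR=-100/9; mL+mR=-4400/117 → advance -1; mR−mL=200/13 → turn +1·90°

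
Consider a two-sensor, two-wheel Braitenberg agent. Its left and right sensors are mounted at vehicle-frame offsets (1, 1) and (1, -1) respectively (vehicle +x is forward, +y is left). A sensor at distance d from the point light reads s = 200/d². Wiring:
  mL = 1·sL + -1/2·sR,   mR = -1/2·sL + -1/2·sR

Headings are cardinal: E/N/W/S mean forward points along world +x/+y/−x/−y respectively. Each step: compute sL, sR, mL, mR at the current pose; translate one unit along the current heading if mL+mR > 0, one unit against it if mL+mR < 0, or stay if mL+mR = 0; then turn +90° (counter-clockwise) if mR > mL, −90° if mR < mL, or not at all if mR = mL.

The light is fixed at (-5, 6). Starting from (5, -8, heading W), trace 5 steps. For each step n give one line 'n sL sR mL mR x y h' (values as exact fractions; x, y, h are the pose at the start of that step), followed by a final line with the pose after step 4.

0 100/153 4/5 194/765 -556/765 5 -8 W
1 200/269 200/313 35700/84197 -58200/84197 6 -8 N
2 10/17 1/2 23/68 -37/68 6 -9 E
3 200/377 200/337 29700/127049 -71400/127049 5 -9 S
4 100/153 4/5 194/765 -556/765 5 -8 W
final 6 -8 N

n=0: pose=(5,-8,W); sL=100/153, sR=4/5; mL=194/765, mR=-556/765; mL+mR=-362/765 → advance -1; mR−mL=-50/51 → turn -1·90°
n=1: pose=(6,-8,N); sL=200/269, sR=200/313; mL=35700/84197, mR=-58200/84197; mL+mR=-22500/84197 → advance -1; mR−mL=-300/269 → turn -1·90°
n=2: pose=(6,-9,E); sL=10/17, sR=1/2; mL=23/68, mR=-37/68; mL+mR=-7/34 → advance -1; mR−mL=-15/17 → turn -1·90°
n=3: pose=(5,-9,S); sL=200/377, sR=200/337; mL=29700/127049, mR=-71400/127049; mL+mR=-41700/127049 → advance -1; mR−mL=-300/377 → turn -1·90°
n=4: pose=(5,-8,W); sL=100/153, sR=4/5; mL=194/765, mR=-556/765; mL+mR=-362/765 → advance -1; mR−mL=-50/51 → turn -1·90°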